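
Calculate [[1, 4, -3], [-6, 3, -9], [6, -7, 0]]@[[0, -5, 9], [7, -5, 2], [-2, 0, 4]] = C[0][0] = (1)*(0) + (4)*(7) + (-3)*(-2) = 34
C[0][1] = (1)*(-5) + (4)*(-5) + (-3)*(0) = -25
C[0][2] = (1)*(9) + (4)*(2) + (-3)*(4) = 5
C[1][0] = (-6)*(0) + (3)*(7) + (-9)*(-2) = 39
C[1][1] = (-6)*(-5) + (3)*(-5) + (-9)*(0) = 15
C[1][2] = (-6)*(9) + (3)*(2) + (-9)*(4) = -84
... (3 more cells)
= [[34, -25, 5], [39, 15, -84], [-49, 5, 40]]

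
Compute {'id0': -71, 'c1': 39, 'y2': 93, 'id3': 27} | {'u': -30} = {'id0': -71, 'c1': 39, 'y2': 93, 'id3': 27, 'u': -30}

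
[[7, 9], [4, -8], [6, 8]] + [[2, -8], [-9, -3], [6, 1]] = [[9, 1], [-5, -11], [12, 9]]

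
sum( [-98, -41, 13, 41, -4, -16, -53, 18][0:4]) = -85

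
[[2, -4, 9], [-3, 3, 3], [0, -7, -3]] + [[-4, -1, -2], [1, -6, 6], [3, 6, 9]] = [[-2, -5, 7], [-2, -3, 9], [3, -1, 6]]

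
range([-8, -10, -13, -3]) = 10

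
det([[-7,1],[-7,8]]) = -49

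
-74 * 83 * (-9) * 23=1271394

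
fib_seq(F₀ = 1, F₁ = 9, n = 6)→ [1, 9, 10, 19, 29, 48]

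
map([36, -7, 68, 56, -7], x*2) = 36*2=72, -7*2=-14, 68*2=136, 56*2=112, -7*2=-14
= [72, -14, 136, 112, -14]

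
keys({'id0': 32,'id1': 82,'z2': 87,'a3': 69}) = ['id0', 'id1', 'z2', 'a3']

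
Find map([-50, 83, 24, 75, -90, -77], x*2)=-50*2=-100, 83*2=166, 24*2=48, 75*2=150, -90*2=-180, -77*2=-154
= [-100, 166, 48, 150, -180, -154]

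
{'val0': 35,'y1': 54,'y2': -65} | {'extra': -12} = {'val0': 35, 'y1': 54, 'y2': -65, 'extra': -12}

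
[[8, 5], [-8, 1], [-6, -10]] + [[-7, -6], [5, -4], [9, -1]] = [[1, -1], [-3, -3], [3, -11]]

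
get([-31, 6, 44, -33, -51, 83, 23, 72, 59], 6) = 23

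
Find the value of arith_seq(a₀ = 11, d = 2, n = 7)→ [11, 13, 15, 17, 19, 21, 23]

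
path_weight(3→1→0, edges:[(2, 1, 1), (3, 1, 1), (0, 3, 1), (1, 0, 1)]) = w(3→1)=1 + w(1→0)=1
= 2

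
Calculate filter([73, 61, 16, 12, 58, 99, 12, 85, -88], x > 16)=keep x where x > 16: 73✓, 61✓, 16✗, 12✗, 58✓, 99✓, 12✗, 85✓, -88✗
= [73, 61, 58, 99, 85]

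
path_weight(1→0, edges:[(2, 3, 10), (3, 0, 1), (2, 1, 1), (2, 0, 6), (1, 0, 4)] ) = 4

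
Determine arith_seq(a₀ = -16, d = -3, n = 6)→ [-16, -19, -22, -25, -28, -31]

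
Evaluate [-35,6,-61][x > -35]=keep x where x > -35: -35✗, 6✓, -61✗
= [6]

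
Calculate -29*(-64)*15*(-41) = -1141440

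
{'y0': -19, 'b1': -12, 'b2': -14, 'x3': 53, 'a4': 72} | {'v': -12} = {'y0': -19, 'b1': -12, 'b2': -14, 'x3': 53, 'a4': 72, 'v': -12}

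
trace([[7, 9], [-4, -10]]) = -3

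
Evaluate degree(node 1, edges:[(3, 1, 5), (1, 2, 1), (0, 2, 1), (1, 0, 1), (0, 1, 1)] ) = 4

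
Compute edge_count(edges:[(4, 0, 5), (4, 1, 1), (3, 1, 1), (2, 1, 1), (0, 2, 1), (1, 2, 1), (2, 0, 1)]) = 7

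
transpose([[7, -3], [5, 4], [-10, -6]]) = [[7, 5, -10], [-3, 4, -6]]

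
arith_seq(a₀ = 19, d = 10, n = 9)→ a_0 = 19 + 0*10 = 19
a_1 = 19 + 1*10 = 29
a_2 = 19 + 2*10 = 39
...
= [19, 29, 39, 49, 59, 69, 79, 89, 99]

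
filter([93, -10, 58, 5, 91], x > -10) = [93, 58, 5, 91]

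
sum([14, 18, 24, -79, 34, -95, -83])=-167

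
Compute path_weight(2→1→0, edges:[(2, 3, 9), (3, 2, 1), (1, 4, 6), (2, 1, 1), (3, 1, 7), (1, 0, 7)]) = w(2→1)=1 + w(1→0)=7
= 8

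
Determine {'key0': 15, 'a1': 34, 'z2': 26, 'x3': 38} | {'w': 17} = {'key0': 15, 'a1': 34, 'z2': 26, 'x3': 38, 'w': 17}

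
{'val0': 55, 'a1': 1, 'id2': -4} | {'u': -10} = {'val0': 55, 'a1': 1, 'id2': -4, 'u': -10}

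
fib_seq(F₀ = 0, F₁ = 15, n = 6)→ [0, 15, 15, 30, 45, 75]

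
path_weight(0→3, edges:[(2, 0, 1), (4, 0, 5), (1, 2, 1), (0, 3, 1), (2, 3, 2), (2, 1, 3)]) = w(0→3)=1
= 1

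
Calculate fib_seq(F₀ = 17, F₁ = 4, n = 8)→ F_2 = F_1 + F_0 = 21
F_3 = F_2 + F_1 = 25
F_4 = F_3 + F_2 = 46
...
= [17, 4, 21, 25, 46, 71, 117, 188]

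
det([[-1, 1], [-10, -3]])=(-1)*(-3) - (1)*(-10)
= 13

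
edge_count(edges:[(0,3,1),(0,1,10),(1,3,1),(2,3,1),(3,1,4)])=5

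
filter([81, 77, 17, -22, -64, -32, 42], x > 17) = keep x where x > 17: 81✓, 77✓, 17✗, -22✗, -64✗, -32✗, 42✓
= [81, 77, 42]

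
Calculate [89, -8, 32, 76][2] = 32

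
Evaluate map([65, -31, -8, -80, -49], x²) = [4225, 961, 64, 6400, 2401]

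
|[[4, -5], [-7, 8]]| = (4)*(8) - (-5)*(-7)
= -3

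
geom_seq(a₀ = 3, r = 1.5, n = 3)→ [3.0, 4.5, 6.75]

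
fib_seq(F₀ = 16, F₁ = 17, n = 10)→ F_2 = F_1 + F_0 = 33
F_3 = F_2 + F_1 = 50
F_4 = F_3 + F_2 = 83
...
= [16, 17, 33, 50, 83, 133, 216, 349, 565, 914]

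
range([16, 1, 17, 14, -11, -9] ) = 28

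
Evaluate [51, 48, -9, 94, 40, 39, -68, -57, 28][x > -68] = keep x where x > -68: 51✓, 48✓, -9✓, 94✓, 40✓, 39✓, -68✗, -57✓, 28✓
= [51, 48, -9, 94, 40, 39, -57, 28]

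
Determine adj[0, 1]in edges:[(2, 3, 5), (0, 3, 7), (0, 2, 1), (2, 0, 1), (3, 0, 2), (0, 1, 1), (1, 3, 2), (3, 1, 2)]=1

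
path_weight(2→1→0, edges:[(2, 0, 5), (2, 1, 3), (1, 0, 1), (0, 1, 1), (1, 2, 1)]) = 4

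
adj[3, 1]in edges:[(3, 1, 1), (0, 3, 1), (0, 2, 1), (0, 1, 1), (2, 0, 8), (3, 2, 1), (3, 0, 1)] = 1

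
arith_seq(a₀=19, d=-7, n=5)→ a_0 = 19 + 0*-7 = 19
a_1 = 19 + 1*-7 = 12
a_2 = 19 + 2*-7 = 5
...
= [19, 12, 5, -2, -9]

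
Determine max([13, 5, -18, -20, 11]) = 13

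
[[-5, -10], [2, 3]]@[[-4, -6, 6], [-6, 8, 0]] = [[80, -50, -30], [-26, 12, 12]]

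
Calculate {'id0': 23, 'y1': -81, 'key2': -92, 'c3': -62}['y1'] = -81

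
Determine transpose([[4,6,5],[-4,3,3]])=[[4, -4], [6, 3], [5, 3]]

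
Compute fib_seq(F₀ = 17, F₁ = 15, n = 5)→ F_2 = F_1 + F_0 = 32
F_3 = F_2 + F_1 = 47
F_4 = F_3 + F_2 = 79
= [17, 15, 32, 47, 79]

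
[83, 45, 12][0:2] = [83, 45]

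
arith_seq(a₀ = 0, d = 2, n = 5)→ [0, 2, 4, 6, 8]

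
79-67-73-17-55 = -133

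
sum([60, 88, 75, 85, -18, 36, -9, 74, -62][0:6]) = 326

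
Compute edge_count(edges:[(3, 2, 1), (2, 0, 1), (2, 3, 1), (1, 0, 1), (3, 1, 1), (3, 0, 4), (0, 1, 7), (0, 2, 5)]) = 8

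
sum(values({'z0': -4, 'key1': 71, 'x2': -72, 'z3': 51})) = 46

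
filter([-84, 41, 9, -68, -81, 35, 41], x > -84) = [41, 9, -68, -81, 35, 41]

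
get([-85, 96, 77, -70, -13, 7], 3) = -70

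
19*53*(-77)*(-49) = 3799411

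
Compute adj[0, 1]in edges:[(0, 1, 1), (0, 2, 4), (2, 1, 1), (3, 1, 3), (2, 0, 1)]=1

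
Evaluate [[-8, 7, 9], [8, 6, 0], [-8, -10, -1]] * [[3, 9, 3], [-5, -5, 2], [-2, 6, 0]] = C[0][0] = (-8)*(3) + (7)*(-5) + (9)*(-2) = -77
C[0][1] = (-8)*(9) + (7)*(-5) + (9)*(6) = -53
C[0][2] = (-8)*(3) + (7)*(2) + (9)*(0) = -10
C[1][0] = (8)*(3) + (6)*(-5) + (0)*(-2) = -6
C[1][1] = (8)*(9) + (6)*(-5) + (0)*(6) = 42
C[1][2] = (8)*(3) + (6)*(2) + (0)*(0) = 36
... (3 more cells)
= [[-77, -53, -10], [-6, 42, 36], [28, -28, -44]]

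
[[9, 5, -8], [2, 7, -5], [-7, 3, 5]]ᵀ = [[9, 2, -7], [5, 7, 3], [-8, -5, 5]]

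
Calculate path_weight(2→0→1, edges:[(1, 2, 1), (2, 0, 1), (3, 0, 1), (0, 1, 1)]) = 2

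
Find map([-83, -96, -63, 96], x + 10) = [-73, -86, -53, 106]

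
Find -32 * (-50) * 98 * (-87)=-13641600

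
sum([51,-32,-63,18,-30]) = 51 + (-32) + (-63) + 18 + (-30)
= -56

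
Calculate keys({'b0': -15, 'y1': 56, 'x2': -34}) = ['b0', 'y1', 'x2']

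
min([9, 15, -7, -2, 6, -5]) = -7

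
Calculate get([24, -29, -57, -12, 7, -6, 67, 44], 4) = 7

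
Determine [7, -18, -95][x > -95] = [7, -18]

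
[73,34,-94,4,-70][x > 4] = keep x where x > 4: 73✓, 34✓, -94✗, 4✗, -70✗
= [73, 34]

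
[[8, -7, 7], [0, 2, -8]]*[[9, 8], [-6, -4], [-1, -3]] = [[107, 71], [-4, 16]]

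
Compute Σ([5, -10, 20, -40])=-25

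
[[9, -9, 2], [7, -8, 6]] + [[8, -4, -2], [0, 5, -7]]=[[17, -13, 0], [7, -3, -1]]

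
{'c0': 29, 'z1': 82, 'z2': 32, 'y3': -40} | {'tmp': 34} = {'c0': 29, 'z1': 82, 'z2': 32, 'y3': -40, 'tmp': 34}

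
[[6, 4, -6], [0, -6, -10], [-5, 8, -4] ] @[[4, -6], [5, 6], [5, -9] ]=[[14, 42], [-80, 54], [0, 114]]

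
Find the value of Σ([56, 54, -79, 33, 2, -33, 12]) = 56 + 54 + (-79) + 33 + 2 + (-33) + 12
= 45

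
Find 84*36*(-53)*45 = -7212240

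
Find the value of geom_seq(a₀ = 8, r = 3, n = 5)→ a_0 = 8*3^0 = 8
a_1 = 8*3^1 = 24
a_2 = 8*3^2 = 72
...
= [8, 24, 72, 216, 648]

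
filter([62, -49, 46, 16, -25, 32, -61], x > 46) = keep x where x > 46: 62✓, -49✗, 46✗, 16✗, -25✗, 32✗, -61✗
= [62]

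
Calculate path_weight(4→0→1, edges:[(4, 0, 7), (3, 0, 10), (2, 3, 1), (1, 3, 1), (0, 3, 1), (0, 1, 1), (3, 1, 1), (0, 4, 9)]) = w(4→0)=7 + w(0→1)=1
= 8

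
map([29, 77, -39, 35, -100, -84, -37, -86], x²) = (29)²=841, (77)²=5929, (-39)²=1521, (35)²=1225, (-100)²=10000, (-84)²=7056, (-37)²=1369, (-86)²=7396
= [841, 5929, 1521, 1225, 10000, 7056, 1369, 7396]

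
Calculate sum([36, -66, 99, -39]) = 36 + (-66) + 99 + (-39)
= 30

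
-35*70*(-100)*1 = 245000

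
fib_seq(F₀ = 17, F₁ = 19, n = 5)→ [17, 19, 36, 55, 91]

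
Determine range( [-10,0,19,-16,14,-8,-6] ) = 35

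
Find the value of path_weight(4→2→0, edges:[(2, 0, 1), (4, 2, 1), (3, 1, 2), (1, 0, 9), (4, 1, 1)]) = w(4→2)=1 + w(2→0)=1
= 2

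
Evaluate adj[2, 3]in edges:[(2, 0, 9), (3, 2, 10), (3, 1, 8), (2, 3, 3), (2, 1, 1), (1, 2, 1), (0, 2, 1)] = 3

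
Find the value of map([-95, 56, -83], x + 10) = -95+10=-85, 56+10=66, -83+10=-73
= [-85, 66, -73]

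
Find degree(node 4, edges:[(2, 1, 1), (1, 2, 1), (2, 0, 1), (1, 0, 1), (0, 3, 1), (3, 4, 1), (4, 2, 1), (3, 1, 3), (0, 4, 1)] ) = incident: (3,4), (4,2), (0,4)
= 3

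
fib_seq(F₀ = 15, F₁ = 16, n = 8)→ F_2 = F_1 + F_0 = 31
F_3 = F_2 + F_1 = 47
F_4 = F_3 + F_2 = 78
...
= [15, 16, 31, 47, 78, 125, 203, 328]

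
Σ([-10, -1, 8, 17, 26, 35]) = (-10) + (-1) + 8 + 17 + 26 + 35
= 75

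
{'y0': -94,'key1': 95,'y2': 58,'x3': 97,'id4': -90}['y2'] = 58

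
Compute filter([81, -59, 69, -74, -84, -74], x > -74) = keep x where x > -74: 81✓, -59✓, 69✓, -74✗, -84✗, -74✗
= [81, -59, 69]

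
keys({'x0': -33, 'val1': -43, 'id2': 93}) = ['x0', 'val1', 'id2']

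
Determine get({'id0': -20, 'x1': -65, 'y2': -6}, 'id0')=-20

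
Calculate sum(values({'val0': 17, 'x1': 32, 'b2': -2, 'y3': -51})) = -4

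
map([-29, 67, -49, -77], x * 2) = [-58, 134, -98, -154]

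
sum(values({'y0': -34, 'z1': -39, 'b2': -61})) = -134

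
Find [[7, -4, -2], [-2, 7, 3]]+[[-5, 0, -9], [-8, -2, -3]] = [[2, -4, -11], [-10, 5, 0]]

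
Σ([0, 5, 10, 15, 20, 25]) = 0 + 5 + 10 + 15 + 20 + 25
= 75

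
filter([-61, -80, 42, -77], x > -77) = keep x where x > -77: -61✓, -80✗, 42✓, -77✗
= [-61, 42]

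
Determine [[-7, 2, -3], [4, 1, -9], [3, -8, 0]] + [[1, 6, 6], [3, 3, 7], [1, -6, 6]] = [[-6, 8, 3], [7, 4, -2], [4, -14, 6]]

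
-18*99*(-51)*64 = 5816448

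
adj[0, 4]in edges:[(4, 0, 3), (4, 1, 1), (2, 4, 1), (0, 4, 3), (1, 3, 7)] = 3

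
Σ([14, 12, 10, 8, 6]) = 50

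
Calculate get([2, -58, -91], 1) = -58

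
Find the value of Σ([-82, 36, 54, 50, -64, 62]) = 56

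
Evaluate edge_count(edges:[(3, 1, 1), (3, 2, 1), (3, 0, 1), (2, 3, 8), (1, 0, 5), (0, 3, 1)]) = 6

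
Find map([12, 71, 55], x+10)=[22, 81, 65]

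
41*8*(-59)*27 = -522504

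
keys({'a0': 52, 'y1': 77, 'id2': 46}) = ['a0', 'y1', 'id2']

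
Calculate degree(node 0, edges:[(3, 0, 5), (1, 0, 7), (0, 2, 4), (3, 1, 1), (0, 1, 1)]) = 4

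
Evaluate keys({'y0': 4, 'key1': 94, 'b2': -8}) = ['y0', 'key1', 'b2']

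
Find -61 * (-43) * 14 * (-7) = -257054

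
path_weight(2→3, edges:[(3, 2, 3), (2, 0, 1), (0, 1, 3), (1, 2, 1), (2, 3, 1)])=1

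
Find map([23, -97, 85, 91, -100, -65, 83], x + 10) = 23+10=33, -97+10=-87, 85+10=95, 91+10=101, -100+10=-90, -65+10=-55, 83+10=93
= [33, -87, 95, 101, -90, -55, 93]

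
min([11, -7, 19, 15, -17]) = -17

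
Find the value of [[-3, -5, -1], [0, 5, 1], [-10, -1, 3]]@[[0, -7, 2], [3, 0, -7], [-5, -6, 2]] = [[-10, 27, 27], [10, -6, -33], [-18, 52, -7]]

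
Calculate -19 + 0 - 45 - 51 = -115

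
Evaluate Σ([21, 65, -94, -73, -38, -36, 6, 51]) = 21 + 65 + (-94) + (-73) + (-38) + (-36) + 6 + 51
= -98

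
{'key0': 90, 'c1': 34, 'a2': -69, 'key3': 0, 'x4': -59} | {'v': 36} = {'key0': 90, 'c1': 34, 'a2': -69, 'key3': 0, 'x4': -59, 'v': 36}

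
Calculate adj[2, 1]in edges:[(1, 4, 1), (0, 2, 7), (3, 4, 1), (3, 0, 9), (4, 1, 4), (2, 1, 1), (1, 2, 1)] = 1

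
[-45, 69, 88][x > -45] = keep x where x > -45: -45✗, 69✓, 88✓
= [69, 88]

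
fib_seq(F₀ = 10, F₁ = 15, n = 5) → F_2 = F_1 + F_0 = 25
F_3 = F_2 + F_1 = 40
F_4 = F_3 + F_2 = 65
= [10, 15, 25, 40, 65]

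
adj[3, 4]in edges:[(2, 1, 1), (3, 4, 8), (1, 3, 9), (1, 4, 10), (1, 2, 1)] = 8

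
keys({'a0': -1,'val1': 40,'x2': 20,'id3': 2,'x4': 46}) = ['a0', 'val1', 'x2', 'id3', 'x4']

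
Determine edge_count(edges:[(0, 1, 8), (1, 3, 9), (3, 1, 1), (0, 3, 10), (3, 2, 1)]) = 5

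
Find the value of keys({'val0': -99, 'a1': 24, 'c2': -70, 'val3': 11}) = ['val0', 'a1', 'c2', 'val3']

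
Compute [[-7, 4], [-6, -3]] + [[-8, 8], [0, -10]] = [[-15, 12], [-6, -13]]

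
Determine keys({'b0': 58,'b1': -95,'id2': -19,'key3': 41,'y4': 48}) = ['b0', 'b1', 'id2', 'key3', 'y4']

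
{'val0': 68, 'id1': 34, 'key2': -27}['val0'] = 68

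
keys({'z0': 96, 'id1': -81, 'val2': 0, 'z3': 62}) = ['z0', 'id1', 'val2', 'z3']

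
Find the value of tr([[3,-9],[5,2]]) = 5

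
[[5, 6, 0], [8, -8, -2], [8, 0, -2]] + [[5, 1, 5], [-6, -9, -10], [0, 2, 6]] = [[10, 7, 5], [2, -17, -12], [8, 2, 4]]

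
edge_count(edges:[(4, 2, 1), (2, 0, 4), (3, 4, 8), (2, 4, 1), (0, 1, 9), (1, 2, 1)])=6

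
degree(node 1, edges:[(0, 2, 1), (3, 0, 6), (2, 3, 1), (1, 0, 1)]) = incident: (1,0)
= 1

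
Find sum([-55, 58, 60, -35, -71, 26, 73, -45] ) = 11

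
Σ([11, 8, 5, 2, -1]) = 11 + 8 + 5 + 2 + (-1)
= 25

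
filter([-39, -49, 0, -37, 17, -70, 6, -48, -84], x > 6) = [17]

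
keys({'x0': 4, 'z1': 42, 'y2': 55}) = ['x0', 'z1', 'y2']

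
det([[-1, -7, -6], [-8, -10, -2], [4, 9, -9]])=(1)*(-1)*det([[-10, -2], [9, -9]]) + (-1)*(-7)*det([[-8, -2], [4, -9]]) + (1)*(-6)*det([[-8, -10], [4, 9]])
= -108 + 560 + 192
= 644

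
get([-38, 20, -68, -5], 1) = 20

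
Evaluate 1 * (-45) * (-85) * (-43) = -164475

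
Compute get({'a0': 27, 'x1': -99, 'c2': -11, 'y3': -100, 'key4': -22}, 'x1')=-99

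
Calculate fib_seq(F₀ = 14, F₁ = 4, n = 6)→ [14, 4, 18, 22, 40, 62]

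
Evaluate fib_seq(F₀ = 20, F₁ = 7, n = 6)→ F_2 = F_1 + F_0 = 27
F_3 = F_2 + F_1 = 34
F_4 = F_3 + F_2 = 61
...
= [20, 7, 27, 34, 61, 95]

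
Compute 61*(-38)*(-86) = 199348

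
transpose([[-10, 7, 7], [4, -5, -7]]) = [[-10, 4], [7, -5], [7, -7]]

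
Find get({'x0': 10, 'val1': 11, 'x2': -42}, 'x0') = 10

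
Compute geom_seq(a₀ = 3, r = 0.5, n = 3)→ a_0 = 3*0.5^0 = 3.0
a_1 = 3*0.5^1 = 1.5
a_2 = 3*0.5^2 = 0.75
= [3.0, 1.5, 0.75]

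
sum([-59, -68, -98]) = -225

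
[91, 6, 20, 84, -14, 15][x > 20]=[91, 84]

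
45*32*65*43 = 4024800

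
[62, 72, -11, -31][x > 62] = [72]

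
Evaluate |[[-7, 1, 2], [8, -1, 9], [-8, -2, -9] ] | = -237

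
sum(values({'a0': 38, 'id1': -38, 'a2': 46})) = 38 + (-38) + 46
= 46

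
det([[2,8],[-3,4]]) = (2)*(4) - (8)*(-3)
= 32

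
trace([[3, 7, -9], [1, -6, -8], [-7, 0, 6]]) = 3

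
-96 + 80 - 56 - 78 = -150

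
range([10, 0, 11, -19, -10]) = 30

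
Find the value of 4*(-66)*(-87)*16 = 367488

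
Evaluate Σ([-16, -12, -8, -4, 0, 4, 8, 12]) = -16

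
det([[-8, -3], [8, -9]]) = 96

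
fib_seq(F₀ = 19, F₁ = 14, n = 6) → [19, 14, 33, 47, 80, 127]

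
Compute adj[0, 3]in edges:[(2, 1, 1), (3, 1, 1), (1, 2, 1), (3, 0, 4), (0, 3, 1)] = 1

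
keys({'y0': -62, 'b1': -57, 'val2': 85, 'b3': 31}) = ['y0', 'b1', 'val2', 'b3']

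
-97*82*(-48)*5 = 1908960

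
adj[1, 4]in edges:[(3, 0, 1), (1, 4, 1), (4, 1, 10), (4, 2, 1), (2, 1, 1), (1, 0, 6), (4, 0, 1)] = 1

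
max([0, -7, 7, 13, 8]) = 13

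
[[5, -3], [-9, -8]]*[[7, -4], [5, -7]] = [[20, 1], [-103, 92]]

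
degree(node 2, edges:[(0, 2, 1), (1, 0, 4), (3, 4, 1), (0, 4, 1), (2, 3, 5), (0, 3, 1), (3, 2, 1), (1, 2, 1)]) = 4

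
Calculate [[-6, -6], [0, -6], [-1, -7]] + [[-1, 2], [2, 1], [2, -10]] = [[-7, -4], [2, -5], [1, -17]]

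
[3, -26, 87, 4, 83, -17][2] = 87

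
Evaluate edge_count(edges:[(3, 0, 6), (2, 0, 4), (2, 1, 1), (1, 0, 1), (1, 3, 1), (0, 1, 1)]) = 6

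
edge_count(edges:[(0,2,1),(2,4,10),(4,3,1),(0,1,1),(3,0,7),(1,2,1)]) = 6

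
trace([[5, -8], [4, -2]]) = 3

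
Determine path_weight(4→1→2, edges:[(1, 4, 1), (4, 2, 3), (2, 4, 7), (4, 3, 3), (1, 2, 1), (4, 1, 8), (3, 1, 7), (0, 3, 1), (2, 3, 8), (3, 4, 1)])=9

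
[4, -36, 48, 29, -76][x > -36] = [4, 48, 29]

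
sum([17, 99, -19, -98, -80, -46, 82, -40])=17 + 99 + (-19) + (-98) + (-80) + (-46) + 82 + (-40)
= -85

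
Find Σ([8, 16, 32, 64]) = 8 + 16 + 32 + 64
= 120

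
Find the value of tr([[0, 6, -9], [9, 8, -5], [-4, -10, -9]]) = -1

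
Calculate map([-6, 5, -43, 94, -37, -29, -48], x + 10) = -6+10=4, 5+10=15, -43+10=-33, 94+10=104, -37+10=-27, -29+10=-19, -48+10=-38
= [4, 15, -33, 104, -27, -19, -38]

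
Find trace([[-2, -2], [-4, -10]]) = -12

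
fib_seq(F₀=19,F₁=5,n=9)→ F_2 = F_1 + F_0 = 24
F_3 = F_2 + F_1 = 29
F_4 = F_3 + F_2 = 53
...
= [19, 5, 24, 29, 53, 82, 135, 217, 352]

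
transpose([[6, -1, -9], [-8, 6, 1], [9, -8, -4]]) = [[6, -8, 9], [-1, 6, -8], [-9, 1, -4]]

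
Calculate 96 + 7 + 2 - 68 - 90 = -53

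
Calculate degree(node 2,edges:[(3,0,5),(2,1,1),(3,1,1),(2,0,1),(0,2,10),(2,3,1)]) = 4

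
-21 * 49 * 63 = -64827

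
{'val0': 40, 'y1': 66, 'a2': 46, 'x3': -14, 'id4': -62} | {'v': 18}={'val0': 40, 'y1': 66, 'a2': 46, 'x3': -14, 'id4': -62, 'v': 18}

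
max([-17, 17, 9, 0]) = 17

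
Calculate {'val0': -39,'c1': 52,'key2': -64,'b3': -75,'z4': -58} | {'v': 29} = {'val0': -39, 'c1': 52, 'key2': -64, 'b3': -75, 'z4': -58, 'v': 29}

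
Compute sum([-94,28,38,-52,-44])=-124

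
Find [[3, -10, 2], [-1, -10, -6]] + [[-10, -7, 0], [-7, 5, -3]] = [[-7, -17, 2], [-8, -5, -9]]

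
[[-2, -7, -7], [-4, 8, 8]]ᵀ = [[-2, -4], [-7, 8], [-7, 8]]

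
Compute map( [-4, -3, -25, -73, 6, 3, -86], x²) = [16, 9, 625, 5329, 36, 9, 7396]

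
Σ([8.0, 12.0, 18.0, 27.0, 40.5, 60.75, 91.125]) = 8.0 + 12.0 + 18.0 + 27.0 + 40.5 + 60.75 + 91.125
= 257.375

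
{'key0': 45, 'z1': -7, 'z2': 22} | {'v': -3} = {'key0': 45, 'z1': -7, 'z2': 22, 'v': -3}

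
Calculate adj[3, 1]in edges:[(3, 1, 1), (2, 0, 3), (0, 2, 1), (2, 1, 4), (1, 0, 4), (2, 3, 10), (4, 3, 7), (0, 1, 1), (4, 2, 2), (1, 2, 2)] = 1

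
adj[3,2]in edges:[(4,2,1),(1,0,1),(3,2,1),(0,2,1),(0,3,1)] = 1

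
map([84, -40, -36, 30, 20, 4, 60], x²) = (84)²=7056, (-40)²=1600, (-36)²=1296, (30)²=900, (20)²=400, (4)²=16, (60)²=3600
= [7056, 1600, 1296, 900, 400, 16, 3600]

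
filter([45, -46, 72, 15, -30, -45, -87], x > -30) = [45, 72, 15]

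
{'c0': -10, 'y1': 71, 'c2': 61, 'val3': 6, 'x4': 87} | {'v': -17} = {'c0': -10, 'y1': 71, 'c2': 61, 'val3': 6, 'x4': 87, 'v': -17}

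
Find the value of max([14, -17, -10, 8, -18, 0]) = 14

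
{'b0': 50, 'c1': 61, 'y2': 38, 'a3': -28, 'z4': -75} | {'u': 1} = {'b0': 50, 'c1': 61, 'y2': 38, 'a3': -28, 'z4': -75, 'u': 1}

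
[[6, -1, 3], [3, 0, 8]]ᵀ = [[6, 3], [-1, 0], [3, 8]]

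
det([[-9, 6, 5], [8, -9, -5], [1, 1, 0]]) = (1)*(-9)*det([[-9, -5], [1, 0]]) + (-1)*(6)*det([[8, -5], [1, 0]]) + (1)*(5)*det([[8, -9], [1, 1]])
= -45 + -30 + 85
= 10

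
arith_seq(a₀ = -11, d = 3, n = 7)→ a_0 = -11 + 0*3 = -11
a_1 = -11 + 1*3 = -8
a_2 = -11 + 2*3 = -5
...
= [-11, -8, -5, -2, 1, 4, 7]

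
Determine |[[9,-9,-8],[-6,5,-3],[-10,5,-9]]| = (1)*(9)*det([[5, -3], [5, -9]]) + (-1)*(-9)*det([[-6, -3], [-10, -9]]) + (1)*(-8)*det([[-6, 5], [-10, 5]])
= -270 + 216 + -160
= -214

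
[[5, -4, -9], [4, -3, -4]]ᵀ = [[5, 4], [-4, -3], [-9, -4]]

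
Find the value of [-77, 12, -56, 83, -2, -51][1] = 12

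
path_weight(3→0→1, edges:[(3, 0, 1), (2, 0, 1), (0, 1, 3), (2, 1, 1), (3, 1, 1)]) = w(3→0)=1 + w(0→1)=3
= 4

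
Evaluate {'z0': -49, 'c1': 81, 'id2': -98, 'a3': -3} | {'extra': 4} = {'z0': -49, 'c1': 81, 'id2': -98, 'a3': -3, 'extra': 4}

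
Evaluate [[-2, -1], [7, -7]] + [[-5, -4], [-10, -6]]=[[-7, -5], [-3, -13]]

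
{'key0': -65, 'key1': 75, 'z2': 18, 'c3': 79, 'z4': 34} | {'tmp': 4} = {'key0': -65, 'key1': 75, 'z2': 18, 'c3': 79, 'z4': 34, 'tmp': 4}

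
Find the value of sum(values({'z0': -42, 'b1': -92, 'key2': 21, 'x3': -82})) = (-42) + (-92) + 21 + (-82)
= -195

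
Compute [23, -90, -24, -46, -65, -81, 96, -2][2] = -24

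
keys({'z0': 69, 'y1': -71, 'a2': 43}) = ['z0', 'y1', 'a2']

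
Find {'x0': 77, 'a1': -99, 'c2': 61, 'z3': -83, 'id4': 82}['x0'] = 77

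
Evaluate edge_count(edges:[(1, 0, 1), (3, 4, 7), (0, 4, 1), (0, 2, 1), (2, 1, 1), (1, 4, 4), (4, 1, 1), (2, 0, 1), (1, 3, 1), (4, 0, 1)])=10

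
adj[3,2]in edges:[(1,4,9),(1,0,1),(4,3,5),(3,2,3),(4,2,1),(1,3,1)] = 3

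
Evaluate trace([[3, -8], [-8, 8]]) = diagonal: 3 + 8
= 11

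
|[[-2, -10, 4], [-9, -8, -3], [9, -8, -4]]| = (1)*(-2)*det([[-8, -3], [-8, -4]]) + (-1)*(-10)*det([[-9, -3], [9, -4]]) + (1)*(4)*det([[-9, -8], [9, -8]])
= -16 + 630 + 576
= 1190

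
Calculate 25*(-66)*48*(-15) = 1188000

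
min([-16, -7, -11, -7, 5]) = -16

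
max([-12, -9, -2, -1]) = -1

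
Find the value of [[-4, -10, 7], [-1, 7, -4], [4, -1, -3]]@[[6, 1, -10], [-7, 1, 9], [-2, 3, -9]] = C[0][0] = (-4)*(6) + (-10)*(-7) + (7)*(-2) = 32
C[0][1] = (-4)*(1) + (-10)*(1) + (7)*(3) = 7
C[0][2] = (-4)*(-10) + (-10)*(9) + (7)*(-9) = -113
C[1][0] = (-1)*(6) + (7)*(-7) + (-4)*(-2) = -47
C[1][1] = (-1)*(1) + (7)*(1) + (-4)*(3) = -6
C[1][2] = (-1)*(-10) + (7)*(9) + (-4)*(-9) = 109
... (3 more cells)
= [[32, 7, -113], [-47, -6, 109], [37, -6, -22]]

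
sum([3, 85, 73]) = 161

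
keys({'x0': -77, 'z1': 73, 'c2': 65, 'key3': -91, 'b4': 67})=['x0', 'z1', 'c2', 'key3', 'b4']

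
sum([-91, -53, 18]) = -126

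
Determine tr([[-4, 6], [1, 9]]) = diagonal: (-4) + 9
= 5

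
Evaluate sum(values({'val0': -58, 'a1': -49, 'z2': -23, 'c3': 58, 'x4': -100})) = -172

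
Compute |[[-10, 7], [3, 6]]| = -81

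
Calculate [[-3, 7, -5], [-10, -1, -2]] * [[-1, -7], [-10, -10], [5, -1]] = C[0][0] = (-3)*(-1) + (7)*(-10) + (-5)*(5) = -92
C[0][1] = (-3)*(-7) + (7)*(-10) + (-5)*(-1) = -44
C[1][0] = (-10)*(-1) + (-1)*(-10) + (-2)*(5) = 10
C[1][1] = (-10)*(-7) + (-1)*(-10) + (-2)*(-1) = 82
= [[-92, -44], [10, 82]]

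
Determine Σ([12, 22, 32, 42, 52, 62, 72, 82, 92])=468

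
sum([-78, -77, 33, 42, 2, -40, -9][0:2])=-155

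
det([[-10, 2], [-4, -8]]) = (-10)*(-8) - (2)*(-4)
= 88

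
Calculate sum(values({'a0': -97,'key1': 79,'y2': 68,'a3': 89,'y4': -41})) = (-97) + 79 + 68 + 89 + (-41)
= 98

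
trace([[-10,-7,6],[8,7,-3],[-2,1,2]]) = diagonal: (-10) + 7 + 2
= -1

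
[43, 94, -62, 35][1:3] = [94, -62]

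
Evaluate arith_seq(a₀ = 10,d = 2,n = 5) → a_0 = 10 + 0*2 = 10
a_1 = 10 + 1*2 = 12
a_2 = 10 + 2*2 = 14
...
= [10, 12, 14, 16, 18]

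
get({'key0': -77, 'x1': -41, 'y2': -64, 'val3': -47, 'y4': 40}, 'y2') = -64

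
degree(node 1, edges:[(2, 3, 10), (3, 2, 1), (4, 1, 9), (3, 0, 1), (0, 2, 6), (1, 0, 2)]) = incident: (4,1), (1,0)
= 2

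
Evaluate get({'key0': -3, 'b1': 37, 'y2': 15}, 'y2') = 15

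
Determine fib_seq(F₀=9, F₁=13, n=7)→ F_2 = F_1 + F_0 = 22
F_3 = F_2 + F_1 = 35
F_4 = F_3 + F_2 = 57
...
= [9, 13, 22, 35, 57, 92, 149]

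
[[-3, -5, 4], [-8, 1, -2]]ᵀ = [[-3, -8], [-5, 1], [4, -2]]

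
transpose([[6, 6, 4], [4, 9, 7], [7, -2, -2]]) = [[6, 4, 7], [6, 9, -2], [4, 7, -2]]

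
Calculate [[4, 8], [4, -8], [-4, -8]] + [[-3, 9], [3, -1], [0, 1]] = [[1, 17], [7, -9], [-4, -7]]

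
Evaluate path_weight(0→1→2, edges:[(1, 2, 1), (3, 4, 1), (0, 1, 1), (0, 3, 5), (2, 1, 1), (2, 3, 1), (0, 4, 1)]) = w(0→1)=1 + w(1→2)=1
= 2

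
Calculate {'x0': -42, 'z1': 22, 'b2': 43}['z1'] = 22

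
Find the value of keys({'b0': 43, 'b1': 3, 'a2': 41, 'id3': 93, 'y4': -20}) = ['b0', 'b1', 'a2', 'id3', 'y4']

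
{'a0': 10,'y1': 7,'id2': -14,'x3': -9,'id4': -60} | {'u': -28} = {'a0': 10, 'y1': 7, 'id2': -14, 'x3': -9, 'id4': -60, 'u': -28}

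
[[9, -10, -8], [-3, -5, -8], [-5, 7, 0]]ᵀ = [[9, -3, -5], [-10, -5, 7], [-8, -8, 0]]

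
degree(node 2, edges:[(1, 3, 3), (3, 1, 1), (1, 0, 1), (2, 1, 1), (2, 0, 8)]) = incident: (2,1), (2,0)
= 2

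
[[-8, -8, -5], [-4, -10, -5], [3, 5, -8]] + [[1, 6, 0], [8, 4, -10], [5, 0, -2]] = [[-7, -2, -5], [4, -6, -15], [8, 5, -10]]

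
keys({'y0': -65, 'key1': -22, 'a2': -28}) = ['y0', 'key1', 'a2']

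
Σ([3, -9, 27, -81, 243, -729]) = -546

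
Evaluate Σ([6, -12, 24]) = 18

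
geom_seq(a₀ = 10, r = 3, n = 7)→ [10, 30, 90, 270, 810, 2430, 7290]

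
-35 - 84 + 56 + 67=4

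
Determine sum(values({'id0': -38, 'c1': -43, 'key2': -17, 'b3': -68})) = -166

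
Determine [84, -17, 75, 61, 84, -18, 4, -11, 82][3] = 61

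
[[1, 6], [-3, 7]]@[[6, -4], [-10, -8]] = C[0][0] = (1)*(6) + (6)*(-10) = -54
C[0][1] = (1)*(-4) + (6)*(-8) = -52
C[1][0] = (-3)*(6) + (7)*(-10) = -88
C[1][1] = (-3)*(-4) + (7)*(-8) = -44
= [[-54, -52], [-88, -44]]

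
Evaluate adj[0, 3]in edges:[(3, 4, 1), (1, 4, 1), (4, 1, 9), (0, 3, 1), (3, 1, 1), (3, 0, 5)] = 1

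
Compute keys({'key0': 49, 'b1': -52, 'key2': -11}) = ['key0', 'b1', 'key2']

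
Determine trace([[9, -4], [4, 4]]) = 13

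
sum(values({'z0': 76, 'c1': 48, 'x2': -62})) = 76 + 48 + (-62)
= 62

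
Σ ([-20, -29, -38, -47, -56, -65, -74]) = -329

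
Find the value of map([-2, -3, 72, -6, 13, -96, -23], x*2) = [-4, -6, 144, -12, 26, -192, -46]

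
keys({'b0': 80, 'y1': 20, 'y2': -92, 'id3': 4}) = ['b0', 'y1', 'y2', 'id3']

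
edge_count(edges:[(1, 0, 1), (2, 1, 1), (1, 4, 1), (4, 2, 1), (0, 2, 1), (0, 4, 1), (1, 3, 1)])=7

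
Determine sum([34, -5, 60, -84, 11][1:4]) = slice → [-5, 60, -84]
(-5) + 60 + (-84)
= -29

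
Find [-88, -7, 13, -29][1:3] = [-7, 13]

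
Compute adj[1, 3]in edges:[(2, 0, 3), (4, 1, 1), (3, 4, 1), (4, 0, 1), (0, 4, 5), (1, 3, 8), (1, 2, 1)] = 8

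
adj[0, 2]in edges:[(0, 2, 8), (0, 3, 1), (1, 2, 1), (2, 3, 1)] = 8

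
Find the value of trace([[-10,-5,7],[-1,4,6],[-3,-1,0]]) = diagonal: (-10) + 4 + 0
= -6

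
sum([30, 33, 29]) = 92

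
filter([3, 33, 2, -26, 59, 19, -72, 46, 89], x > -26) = keep x where x > -26: 3✓, 33✓, 2✓, -26✗, 59✓, 19✓, -72✗, 46✓, 89✓
= [3, 33, 2, 59, 19, 46, 89]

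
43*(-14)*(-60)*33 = 1191960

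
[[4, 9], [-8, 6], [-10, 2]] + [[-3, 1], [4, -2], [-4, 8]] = [[1, 10], [-4, 4], [-14, 10]]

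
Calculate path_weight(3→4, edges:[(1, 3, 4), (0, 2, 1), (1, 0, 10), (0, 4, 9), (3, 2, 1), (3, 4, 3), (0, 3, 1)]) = 3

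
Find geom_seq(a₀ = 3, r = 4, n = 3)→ a_0 = 3*4^0 = 3
a_1 = 3*4^1 = 12
a_2 = 3*4^2 = 48
= [3, 12, 48]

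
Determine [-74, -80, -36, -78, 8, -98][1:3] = [-80, -36]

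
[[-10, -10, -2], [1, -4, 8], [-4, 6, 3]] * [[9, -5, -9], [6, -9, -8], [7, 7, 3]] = C[0][0] = (-10)*(9) + (-10)*(6) + (-2)*(7) = -164
C[0][1] = (-10)*(-5) + (-10)*(-9) + (-2)*(7) = 126
C[0][2] = (-10)*(-9) + (-10)*(-8) + (-2)*(3) = 164
C[1][0] = (1)*(9) + (-4)*(6) + (8)*(7) = 41
C[1][1] = (1)*(-5) + (-4)*(-9) + (8)*(7) = 87
C[1][2] = (1)*(-9) + (-4)*(-8) + (8)*(3) = 47
... (3 more cells)
= [[-164, 126, 164], [41, 87, 47], [21, -13, -3]]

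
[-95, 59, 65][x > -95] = [59, 65]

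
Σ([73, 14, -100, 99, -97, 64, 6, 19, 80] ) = 73 + 14 + (-100) + 99 + (-97) + 64 + 6 + 19 + 80
= 158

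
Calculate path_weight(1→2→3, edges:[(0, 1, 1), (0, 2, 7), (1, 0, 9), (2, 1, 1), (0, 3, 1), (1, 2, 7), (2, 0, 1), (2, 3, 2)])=9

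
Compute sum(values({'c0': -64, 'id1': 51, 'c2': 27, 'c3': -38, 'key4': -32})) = -56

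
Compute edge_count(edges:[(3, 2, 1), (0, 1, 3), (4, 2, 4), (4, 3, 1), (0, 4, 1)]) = 5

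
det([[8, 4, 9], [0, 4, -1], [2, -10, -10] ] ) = -480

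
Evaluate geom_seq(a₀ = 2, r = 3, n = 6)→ [2, 6, 18, 54, 162, 486]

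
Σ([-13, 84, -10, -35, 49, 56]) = 131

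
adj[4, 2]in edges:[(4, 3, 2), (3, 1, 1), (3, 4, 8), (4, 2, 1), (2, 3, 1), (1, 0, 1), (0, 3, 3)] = 1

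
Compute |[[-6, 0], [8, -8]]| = 48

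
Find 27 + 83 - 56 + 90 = 144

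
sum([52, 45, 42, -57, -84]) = 52 + 45 + 42 + (-57) + (-84)
= -2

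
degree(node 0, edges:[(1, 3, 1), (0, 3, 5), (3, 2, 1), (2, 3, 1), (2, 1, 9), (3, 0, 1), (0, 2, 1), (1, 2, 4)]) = 3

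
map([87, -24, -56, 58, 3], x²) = (87)²=7569, (-24)²=576, (-56)²=3136, (58)²=3364, (3)²=9
= [7569, 576, 3136, 3364, 9]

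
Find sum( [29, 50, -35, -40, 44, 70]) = 118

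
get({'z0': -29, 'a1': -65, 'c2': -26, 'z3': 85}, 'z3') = 85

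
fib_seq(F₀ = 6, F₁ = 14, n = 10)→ [6, 14, 20, 34, 54, 88, 142, 230, 372, 602]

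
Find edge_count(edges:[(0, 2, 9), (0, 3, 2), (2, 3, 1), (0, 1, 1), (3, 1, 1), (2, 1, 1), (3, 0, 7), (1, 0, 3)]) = 8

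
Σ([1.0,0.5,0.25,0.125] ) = 1.0 + 0.5 + 0.25 + 0.125
= 1.875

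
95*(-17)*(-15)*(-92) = -2228700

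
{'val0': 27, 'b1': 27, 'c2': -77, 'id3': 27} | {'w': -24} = {'val0': 27, 'b1': 27, 'c2': -77, 'id3': 27, 'w': -24}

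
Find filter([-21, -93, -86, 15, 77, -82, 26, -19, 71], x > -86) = [-21, 15, 77, -82, 26, -19, 71]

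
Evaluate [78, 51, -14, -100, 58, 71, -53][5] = 71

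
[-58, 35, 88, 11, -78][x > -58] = keep x where x > -58: -58✗, 35✓, 88✓, 11✓, -78✗
= [35, 88, 11]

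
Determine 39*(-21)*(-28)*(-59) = -1352988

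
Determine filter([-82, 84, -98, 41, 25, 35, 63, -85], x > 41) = keep x where x > 41: -82✗, 84✓, -98✗, 41✗, 25✗, 35✗, 63✓, -85✗
= [84, 63]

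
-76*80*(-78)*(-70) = -33196800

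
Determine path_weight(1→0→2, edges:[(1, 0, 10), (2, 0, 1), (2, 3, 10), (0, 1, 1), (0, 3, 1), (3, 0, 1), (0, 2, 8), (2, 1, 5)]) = 18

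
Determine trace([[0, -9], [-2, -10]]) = diagonal: 0 + (-10)
= -10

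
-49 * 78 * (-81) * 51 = 15788682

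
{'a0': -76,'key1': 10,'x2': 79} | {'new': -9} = {'a0': -76, 'key1': 10, 'x2': 79, 'new': -9}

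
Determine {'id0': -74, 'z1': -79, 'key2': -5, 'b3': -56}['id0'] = -74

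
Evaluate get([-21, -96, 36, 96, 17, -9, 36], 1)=-96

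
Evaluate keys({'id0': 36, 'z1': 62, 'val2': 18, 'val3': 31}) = ['id0', 'z1', 'val2', 'val3']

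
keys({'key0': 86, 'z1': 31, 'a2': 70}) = ['key0', 'z1', 'a2']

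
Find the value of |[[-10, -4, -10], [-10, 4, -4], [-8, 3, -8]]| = 372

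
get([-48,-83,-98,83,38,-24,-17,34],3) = 83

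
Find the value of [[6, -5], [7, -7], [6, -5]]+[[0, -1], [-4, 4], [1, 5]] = [[6, -6], [3, -3], [7, 0]]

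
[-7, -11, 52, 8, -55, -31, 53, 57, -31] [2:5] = [52, 8, -55]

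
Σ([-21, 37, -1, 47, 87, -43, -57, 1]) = (-21) + 37 + (-1) + 47 + 87 + (-43) + (-57) + 1
= 50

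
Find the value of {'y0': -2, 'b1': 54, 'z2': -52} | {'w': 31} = {'y0': -2, 'b1': 54, 'z2': -52, 'w': 31}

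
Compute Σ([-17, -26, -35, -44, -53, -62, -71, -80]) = -388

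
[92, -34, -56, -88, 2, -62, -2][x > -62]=keep x where x > -62: 92✓, -34✓, -56✓, -88✗, 2✓, -62✗, -2✓
= [92, -34, -56, 2, -2]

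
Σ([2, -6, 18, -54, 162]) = 2 + -6 + 18 + -54 + 162
= 122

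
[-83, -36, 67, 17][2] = 67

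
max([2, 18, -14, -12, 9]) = 18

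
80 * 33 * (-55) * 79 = -11470800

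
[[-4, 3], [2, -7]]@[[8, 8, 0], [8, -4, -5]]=[[-8, -44, -15], [-40, 44, 35]]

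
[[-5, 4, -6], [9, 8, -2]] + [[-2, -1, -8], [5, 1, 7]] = [[-7, 3, -14], [14, 9, 5]]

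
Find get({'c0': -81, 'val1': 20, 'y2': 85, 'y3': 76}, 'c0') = -81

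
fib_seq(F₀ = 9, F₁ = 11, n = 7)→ [9, 11, 20, 31, 51, 82, 133]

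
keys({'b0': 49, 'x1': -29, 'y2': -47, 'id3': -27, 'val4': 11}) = ['b0', 'x1', 'y2', 'id3', 'val4']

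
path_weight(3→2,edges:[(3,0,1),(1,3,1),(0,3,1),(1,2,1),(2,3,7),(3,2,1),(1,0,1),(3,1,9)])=1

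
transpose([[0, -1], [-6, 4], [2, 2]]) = [[0, -6, 2], [-1, 4, 2]]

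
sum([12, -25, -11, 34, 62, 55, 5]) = 132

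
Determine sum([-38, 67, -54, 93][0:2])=29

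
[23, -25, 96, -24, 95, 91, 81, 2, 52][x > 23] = keep x where x > 23: 23✗, -25✗, 96✓, -24✗, 95✓, 91✓, 81✓, 2✗, 52✓
= [96, 95, 91, 81, 52]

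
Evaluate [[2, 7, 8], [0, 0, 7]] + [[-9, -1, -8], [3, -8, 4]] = [[-7, 6, 0], [3, -8, 11]]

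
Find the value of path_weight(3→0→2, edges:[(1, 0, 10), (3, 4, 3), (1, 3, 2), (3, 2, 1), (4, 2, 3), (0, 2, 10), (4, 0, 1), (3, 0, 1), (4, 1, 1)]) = 11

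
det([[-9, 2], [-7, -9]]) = (-9)*(-9) - (2)*(-7)
= 95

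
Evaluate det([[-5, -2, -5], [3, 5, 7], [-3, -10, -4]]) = -157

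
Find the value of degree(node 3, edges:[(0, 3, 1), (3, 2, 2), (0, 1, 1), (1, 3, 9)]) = incident: (0,3), (3,2), (1,3)
= 3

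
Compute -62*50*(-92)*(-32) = -9126400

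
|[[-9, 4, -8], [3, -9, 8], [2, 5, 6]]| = (1)*(-9)*det([[-9, 8], [5, 6]]) + (-1)*(4)*det([[3, 8], [2, 6]]) + (1)*(-8)*det([[3, -9], [2, 5]])
= 846 + -8 + -264
= 574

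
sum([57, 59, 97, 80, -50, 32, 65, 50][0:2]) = 116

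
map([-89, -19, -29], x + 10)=-89+10=-79, -19+10=-9, -29+10=-19
= [-79, -9, -19]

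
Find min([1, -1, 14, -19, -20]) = -20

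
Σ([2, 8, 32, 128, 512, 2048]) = 2 + 8 + 32 + 128 + 512 + 2048
= 2730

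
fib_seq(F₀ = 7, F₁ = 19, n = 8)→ [7, 19, 26, 45, 71, 116, 187, 303]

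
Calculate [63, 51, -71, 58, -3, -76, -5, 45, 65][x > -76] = [63, 51, -71, 58, -3, -5, 45, 65]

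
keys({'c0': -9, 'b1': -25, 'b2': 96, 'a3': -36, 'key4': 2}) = ['c0', 'b1', 'b2', 'a3', 'key4']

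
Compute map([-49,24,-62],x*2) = [-98, 48, -124]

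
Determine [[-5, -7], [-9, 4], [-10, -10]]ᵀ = [[-5, -9, -10], [-7, 4, -10]]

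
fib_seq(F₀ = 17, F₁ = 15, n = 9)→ [17, 15, 32, 47, 79, 126, 205, 331, 536]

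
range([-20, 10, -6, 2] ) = 30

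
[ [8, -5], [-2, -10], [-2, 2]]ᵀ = [[8, -2, -2], [-5, -10, 2]]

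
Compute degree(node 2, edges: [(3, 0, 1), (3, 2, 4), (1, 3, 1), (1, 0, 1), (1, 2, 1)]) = 2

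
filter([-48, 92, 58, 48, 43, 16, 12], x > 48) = keep x where x > 48: -48✗, 92✓, 58✓, 48✗, 43✗, 16✗, 12✗
= [92, 58]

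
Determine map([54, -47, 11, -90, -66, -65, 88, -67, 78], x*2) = [108, -94, 22, -180, -132, -130, 176, -134, 156]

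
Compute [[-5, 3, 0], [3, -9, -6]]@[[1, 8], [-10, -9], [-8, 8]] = [[-35, -67], [141, 57]]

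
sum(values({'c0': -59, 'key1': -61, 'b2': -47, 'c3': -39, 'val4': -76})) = (-59) + (-61) + (-47) + (-39) + (-76)
= -282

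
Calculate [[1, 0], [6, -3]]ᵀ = [[1, 6], [0, -3]]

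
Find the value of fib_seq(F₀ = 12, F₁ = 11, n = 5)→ [12, 11, 23, 34, 57]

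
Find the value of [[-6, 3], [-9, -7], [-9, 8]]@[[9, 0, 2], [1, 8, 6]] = C[0][0] = (-6)*(9) + (3)*(1) = -51
C[0][1] = (-6)*(0) + (3)*(8) = 24
C[0][2] = (-6)*(2) + (3)*(6) = 6
C[1][0] = (-9)*(9) + (-7)*(1) = -88
C[1][1] = (-9)*(0) + (-7)*(8) = -56
C[1][2] = (-9)*(2) + (-7)*(6) = -60
... (3 more cells)
= [[-51, 24, 6], [-88, -56, -60], [-73, 64, 30]]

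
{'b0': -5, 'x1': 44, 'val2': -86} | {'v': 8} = {'b0': -5, 'x1': 44, 'val2': -86, 'v': 8}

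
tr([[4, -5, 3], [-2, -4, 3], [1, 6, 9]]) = diagonal: 4 + (-4) + 9
= 9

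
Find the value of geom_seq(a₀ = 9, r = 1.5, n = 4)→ [9.0, 13.5, 20.25, 30.375]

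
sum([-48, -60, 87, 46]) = (-48) + (-60) + 87 + 46
= 25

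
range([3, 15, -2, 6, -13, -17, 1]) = 32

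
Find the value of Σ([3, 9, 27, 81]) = 3 + 9 + 27 + 81
= 120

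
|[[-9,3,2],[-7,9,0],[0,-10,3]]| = -40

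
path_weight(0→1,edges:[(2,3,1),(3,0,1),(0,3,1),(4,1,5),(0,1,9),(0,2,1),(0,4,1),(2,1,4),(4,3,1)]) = 9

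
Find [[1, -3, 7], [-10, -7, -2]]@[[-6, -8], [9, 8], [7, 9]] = C[0][0] = (1)*(-6) + (-3)*(9) + (7)*(7) = 16
C[0][1] = (1)*(-8) + (-3)*(8) + (7)*(9) = 31
C[1][0] = (-10)*(-6) + (-7)*(9) + (-2)*(7) = -17
C[1][1] = (-10)*(-8) + (-7)*(8) + (-2)*(9) = 6
= [[16, 31], [-17, 6]]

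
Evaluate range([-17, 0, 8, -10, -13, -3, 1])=25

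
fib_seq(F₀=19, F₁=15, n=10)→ F_2 = F_1 + F_0 = 34
F_3 = F_2 + F_1 = 49
F_4 = F_3 + F_2 = 83
...
= [19, 15, 34, 49, 83, 132, 215, 347, 562, 909]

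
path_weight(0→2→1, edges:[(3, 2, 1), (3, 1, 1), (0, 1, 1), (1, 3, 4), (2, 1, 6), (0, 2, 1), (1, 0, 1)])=w(0→2)=1 + w(2→1)=6
= 7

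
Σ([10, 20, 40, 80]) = 10 + 20 + 40 + 80
= 150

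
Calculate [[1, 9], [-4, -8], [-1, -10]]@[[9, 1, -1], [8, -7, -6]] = [[81, -62, -55], [-100, 52, 52], [-89, 69, 61]]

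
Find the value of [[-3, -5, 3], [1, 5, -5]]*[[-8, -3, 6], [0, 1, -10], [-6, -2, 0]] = C[0][0] = (-3)*(-8) + (-5)*(0) + (3)*(-6) = 6
C[0][1] = (-3)*(-3) + (-5)*(1) + (3)*(-2) = -2
C[0][2] = (-3)*(6) + (-5)*(-10) + (3)*(0) = 32
C[1][0] = (1)*(-8) + (5)*(0) + (-5)*(-6) = 22
C[1][1] = (1)*(-3) + (5)*(1) + (-5)*(-2) = 12
C[1][2] = (1)*(6) + (5)*(-10) + (-5)*(0) = -44
= [[6, -2, 32], [22, 12, -44]]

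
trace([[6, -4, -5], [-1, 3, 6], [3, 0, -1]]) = diagonal: 6 + 3 + (-1)
= 8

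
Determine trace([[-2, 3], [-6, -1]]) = diagonal: (-2) + (-1)
= -3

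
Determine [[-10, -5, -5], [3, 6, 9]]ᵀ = [[-10, 3], [-5, 6], [-5, 9]]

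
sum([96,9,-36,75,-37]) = 96 + 9 + (-36) + 75 + (-37)
= 107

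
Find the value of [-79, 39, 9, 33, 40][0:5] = [-79, 39, 9, 33, 40]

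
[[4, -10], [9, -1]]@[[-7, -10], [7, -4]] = C[0][0] = (4)*(-7) + (-10)*(7) = -98
C[0][1] = (4)*(-10) + (-10)*(-4) = 0
C[1][0] = (9)*(-7) + (-1)*(7) = -70
C[1][1] = (9)*(-10) + (-1)*(-4) = -86
= [[-98, 0], [-70, -86]]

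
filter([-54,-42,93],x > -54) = [-42, 93]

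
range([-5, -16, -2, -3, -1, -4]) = 15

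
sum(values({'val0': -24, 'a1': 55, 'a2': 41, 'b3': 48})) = 120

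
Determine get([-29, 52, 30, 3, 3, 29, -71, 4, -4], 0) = -29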